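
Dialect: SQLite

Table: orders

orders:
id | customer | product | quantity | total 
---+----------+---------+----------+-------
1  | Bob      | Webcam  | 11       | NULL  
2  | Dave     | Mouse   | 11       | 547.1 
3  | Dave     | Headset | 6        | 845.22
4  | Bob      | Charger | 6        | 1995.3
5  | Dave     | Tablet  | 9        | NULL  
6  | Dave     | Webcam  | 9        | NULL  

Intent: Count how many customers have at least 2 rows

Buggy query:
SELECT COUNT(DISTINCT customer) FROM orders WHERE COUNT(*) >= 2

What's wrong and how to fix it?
Bug: WHERE filters individual rows, not groups, so a group-level COUNT is invalid there

Fix: Group first with HAVING COUNT(*) >= 2, then COUNT the resulting groups

Corrected query:
SELECT COUNT(*) FROM (SELECT customer FROM orders GROUP BY customer HAVING COUNT(*) >= 2)

Result:
COUNT(*)
--------
2       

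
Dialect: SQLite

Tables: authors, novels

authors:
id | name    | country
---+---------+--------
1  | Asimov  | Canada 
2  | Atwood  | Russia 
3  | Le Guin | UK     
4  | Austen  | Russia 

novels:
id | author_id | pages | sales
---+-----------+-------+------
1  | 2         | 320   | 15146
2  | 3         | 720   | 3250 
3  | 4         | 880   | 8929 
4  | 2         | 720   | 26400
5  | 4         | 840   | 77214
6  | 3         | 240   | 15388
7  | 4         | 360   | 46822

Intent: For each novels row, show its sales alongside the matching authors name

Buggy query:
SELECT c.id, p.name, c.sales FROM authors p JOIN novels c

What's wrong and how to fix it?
Bug: Missing join condition: each novels row is matched to all authors rows instead of just its own

Fix: Add ON c.author_id = p.id to the JOIN

Corrected query:
SELECT c.id, p.name, c.sales FROM authors p JOIN novels c ON c.author_id = p.id

Result:
id | name    | sales
---+---------+------
1  | Atwood  | 15146
2  | Le Guin | 3250 
3  | Austen  | 8929 
4  | Atwood  | 26400
5  | Austen  | 77214
6  | Le Guin | 15388
7  | Austen  | 46822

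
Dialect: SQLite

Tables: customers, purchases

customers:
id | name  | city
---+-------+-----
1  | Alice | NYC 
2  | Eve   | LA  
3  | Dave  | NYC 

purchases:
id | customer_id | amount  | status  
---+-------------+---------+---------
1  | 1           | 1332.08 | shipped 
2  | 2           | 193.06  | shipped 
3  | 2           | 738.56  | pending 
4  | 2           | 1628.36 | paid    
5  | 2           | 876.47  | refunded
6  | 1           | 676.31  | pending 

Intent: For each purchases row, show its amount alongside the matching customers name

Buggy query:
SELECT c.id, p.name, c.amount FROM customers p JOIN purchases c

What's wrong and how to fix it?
Bug: Missing join condition: each purchases row is matched to all customers rows instead of just its own

Fix: Add ON c.customer_id = p.id to the JOIN

Corrected query:
SELECT c.id, p.name, c.amount FROM customers p JOIN purchases c ON c.customer_id = p.id

Result:
id | name  | amount 
---+-------+--------
1  | Alice | 1332.08
2  | Eve   | 193.06 
3  | Eve   | 738.56 
4  | Eve   | 1628.36
5  | Eve   | 876.47 
6  | Alice | 676.31 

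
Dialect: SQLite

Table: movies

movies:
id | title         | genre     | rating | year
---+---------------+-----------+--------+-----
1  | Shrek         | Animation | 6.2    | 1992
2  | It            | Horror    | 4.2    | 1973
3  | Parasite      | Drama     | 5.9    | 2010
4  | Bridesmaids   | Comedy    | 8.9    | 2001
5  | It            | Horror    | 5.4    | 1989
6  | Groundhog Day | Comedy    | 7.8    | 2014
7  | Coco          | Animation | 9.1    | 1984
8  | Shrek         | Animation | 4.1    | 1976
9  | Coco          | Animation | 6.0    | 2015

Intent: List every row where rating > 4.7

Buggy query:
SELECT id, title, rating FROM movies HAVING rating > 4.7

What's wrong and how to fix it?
Bug: This is a non-aggregate query (no GROUP BY, no aggregates), so in SQLite the HAVING clause is invalid here; a row-level condition belongs in WHERE

Fix: Use WHERE for row-level filtering

Corrected query:
SELECT id, title, rating FROM movies WHERE rating > 4.7

Result:
id | title         | rating
---+---------------+-------
1  | Shrek         | 6.2   
3  | Parasite      | 5.9   
4  | Bridesmaids   | 8.9   
5  | It            | 5.4   
6  | Groundhog Day | 7.8   
7  | Coco          | 9.1   
9  | Coco          | 6     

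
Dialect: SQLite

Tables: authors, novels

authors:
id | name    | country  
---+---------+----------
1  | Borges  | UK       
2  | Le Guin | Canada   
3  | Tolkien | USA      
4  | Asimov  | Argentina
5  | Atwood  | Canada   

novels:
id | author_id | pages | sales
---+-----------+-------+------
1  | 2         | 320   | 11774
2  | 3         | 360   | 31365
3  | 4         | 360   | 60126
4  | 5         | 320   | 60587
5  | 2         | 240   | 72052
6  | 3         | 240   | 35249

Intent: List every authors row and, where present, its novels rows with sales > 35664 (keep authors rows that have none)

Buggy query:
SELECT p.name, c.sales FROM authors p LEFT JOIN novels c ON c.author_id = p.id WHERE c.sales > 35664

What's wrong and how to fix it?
Bug: A WHERE condition on the right-hand table after LEFT JOIN drops unmatched parents

Fix: Put 'c.sales > 35664' in the JOIN's ON clause instead of WHERE

Corrected query:
SELECT p.name, c.sales FROM authors p LEFT JOIN novels c ON c.author_id = p.id AND c.sales > 35664

Result:
name    | sales
--------+------
Borges  | NULL 
Le Guin | 72052
Tolkien | NULL 
Asimov  | 60126
Atwood  | 60587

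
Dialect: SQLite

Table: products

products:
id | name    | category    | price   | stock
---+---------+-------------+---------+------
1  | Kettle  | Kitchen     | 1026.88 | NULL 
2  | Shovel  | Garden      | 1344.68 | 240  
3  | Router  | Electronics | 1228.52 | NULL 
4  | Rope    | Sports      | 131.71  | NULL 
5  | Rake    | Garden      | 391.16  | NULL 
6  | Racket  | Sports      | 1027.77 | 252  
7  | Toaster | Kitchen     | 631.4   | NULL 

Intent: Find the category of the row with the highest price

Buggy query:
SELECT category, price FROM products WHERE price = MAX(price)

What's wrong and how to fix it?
Bug: WHERE is evaluated per row; an aggregate over the whole table isn't defined there

Fix: Use a subquery: WHERE price = (SELECT MAX(price) FROM products)

Corrected query:
SELECT category, price FROM products WHERE price = (SELECT MAX(price) FROM products)

Result:
category | price  
---------+--------
Garden   | 1344.68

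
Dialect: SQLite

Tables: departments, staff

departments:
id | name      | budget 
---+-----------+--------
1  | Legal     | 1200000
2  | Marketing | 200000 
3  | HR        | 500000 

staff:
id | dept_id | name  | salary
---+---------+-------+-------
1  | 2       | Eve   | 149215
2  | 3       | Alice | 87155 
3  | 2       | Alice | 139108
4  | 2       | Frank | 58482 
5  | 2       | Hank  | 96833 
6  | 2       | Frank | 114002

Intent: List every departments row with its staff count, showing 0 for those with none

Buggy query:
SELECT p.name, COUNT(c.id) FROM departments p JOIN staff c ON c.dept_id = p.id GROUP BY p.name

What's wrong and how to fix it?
Bug: An inner join excludes parents with zero children

Fix: Use LEFT JOIN so parents without children still appear (COUNT(c.id) gives 0)

Corrected query:
SELECT p.name, COUNT(c.id) FROM departments p LEFT JOIN staff c ON c.dept_id = p.id GROUP BY p.name

Result:
name      | COUNT(c.id)
----------+------------
HR        | 1          
Legal     | 0          
Marketing | 5          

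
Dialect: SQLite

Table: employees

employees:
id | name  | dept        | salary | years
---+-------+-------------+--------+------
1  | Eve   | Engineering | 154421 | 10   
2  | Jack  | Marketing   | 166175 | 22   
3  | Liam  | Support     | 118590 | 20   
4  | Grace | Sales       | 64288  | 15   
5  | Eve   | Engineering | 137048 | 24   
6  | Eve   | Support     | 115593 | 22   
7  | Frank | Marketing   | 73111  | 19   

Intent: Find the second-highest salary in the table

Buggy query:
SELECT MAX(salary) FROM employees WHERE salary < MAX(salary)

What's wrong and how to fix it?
Bug: The inner MAX is an aggregate inside WHERE, which is not allowed

Fix: Compute the overall MAX in a subquery, then take MAX of rows below it

Corrected query:
SELECT MAX(salary) FROM employees WHERE salary < (SELECT MAX(salary) FROM employees)

Result:
MAX(salary)
-----------
154421     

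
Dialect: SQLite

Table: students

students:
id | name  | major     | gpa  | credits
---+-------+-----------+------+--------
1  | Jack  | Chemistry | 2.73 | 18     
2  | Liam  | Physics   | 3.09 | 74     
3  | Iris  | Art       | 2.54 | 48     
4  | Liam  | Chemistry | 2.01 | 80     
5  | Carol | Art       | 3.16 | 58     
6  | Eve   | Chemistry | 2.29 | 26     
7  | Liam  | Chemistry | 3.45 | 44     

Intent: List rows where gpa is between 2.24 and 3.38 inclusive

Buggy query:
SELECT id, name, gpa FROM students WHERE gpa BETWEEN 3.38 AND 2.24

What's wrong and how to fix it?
Bug: BETWEEN expects the lower bound first; with 3.38 AND 2.24 the range is empty

Fix: Write BETWEEN 2.24 AND 3.38

Corrected query:
SELECT id, name, gpa FROM students WHERE gpa BETWEEN 2.24 AND 3.38

Result:
id | name  | gpa 
---+-------+-----
1  | Jack  | 2.73
2  | Liam  | 3.09
3  | Iris  | 2.54
5  | Carol | 3.16
6  | Eve   | 2.29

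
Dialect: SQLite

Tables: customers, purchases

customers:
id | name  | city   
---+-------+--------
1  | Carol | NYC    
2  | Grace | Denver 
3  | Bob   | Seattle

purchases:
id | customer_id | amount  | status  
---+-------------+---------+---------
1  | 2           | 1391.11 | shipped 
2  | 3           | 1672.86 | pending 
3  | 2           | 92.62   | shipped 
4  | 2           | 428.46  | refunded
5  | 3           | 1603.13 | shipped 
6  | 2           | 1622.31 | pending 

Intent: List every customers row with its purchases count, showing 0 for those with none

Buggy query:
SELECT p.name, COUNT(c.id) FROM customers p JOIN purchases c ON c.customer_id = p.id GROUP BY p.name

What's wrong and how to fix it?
Bug: INNER JOIN drops customers rows that have no matching purchases rows

Fix: Switch to LEFT JOIN to retain unmatched parent rows

Corrected query:
SELECT p.name, COUNT(c.id) FROM customers p LEFT JOIN purchases c ON c.customer_id = p.id GROUP BY p.name

Result:
name  | COUNT(c.id)
------+------------
Bob   | 2          
Carol | 0          
Grace | 4          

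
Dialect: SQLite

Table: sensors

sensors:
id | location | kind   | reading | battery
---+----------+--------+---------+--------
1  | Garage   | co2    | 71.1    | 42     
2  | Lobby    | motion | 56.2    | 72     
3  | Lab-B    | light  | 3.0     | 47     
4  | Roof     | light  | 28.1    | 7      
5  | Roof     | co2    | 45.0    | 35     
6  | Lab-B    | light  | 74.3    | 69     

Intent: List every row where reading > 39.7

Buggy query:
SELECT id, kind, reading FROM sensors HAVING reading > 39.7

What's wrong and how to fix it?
Bug: HAVING filters the output of aggregation, but this query has no GROUP BY and no aggregate functions, so SQLite rejects it (HAVING clause on a non-aggregate query); the condition here is per row

Fix: Use WHERE for row-level filtering

Corrected query:
SELECT id, kind, reading FROM sensors WHERE reading > 39.7

Result:
id | kind   | reading
---+--------+--------
1  | co2    | 71.1   
2  | motion | 56.2   
5  | co2    | 45     
6  | light  | 74.3   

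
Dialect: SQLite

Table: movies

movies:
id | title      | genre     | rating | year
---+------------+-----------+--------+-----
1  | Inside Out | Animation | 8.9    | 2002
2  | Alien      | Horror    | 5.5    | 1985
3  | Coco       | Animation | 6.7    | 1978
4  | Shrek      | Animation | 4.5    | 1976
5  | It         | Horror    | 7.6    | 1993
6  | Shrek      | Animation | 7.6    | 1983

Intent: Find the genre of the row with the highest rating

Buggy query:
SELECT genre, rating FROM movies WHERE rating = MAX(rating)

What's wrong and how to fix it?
Bug: WHERE is evaluated per row; an aggregate over the whole table isn't defined there

Fix: Wrap MAX in a scalar subquery so WHERE compares against a single value

Corrected query:
SELECT genre, rating FROM movies WHERE rating = (SELECT MAX(rating) FROM movies)

Result:
genre     | rating
----------+-------
Animation | 8.9   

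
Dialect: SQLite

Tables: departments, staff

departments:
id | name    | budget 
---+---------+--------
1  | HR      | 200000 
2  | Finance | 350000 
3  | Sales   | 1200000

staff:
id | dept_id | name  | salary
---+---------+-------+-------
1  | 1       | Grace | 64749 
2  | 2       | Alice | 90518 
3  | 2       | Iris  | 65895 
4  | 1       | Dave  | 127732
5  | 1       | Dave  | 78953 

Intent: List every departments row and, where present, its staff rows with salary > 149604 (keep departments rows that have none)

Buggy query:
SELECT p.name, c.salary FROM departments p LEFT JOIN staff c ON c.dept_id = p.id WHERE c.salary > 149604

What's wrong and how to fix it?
Bug: A WHERE condition on the right-hand table after LEFT JOIN drops unmatched parents

Fix: Put 'c.salary > 149604' in the JOIN's ON clause instead of WHERE

Corrected query:
SELECT p.name, c.salary FROM departments p LEFT JOIN staff c ON c.dept_id = p.id AND c.salary > 149604

Result:
name    | salary
--------+-------
HR      | NULL  
Finance | NULL  
Sales   | NULL  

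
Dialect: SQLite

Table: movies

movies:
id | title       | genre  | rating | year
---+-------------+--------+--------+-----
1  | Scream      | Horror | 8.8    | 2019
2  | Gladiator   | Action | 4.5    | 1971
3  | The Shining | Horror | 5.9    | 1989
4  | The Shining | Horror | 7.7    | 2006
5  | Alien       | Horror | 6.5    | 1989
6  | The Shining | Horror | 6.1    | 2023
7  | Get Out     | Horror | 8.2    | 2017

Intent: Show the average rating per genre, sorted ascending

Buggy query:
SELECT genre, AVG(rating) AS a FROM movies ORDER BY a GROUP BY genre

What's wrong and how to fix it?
Bug: GROUP BY must precede ORDER BY

Fix: Reorder: SELECT … FROM … GROUP BY … ORDER BY …

Corrected query:
SELECT genre, AVG(rating) AS a FROM movies GROUP BY genre ORDER BY a

Result:
genre  | a  
-------+----
Action | 4.5
Horror | 7.2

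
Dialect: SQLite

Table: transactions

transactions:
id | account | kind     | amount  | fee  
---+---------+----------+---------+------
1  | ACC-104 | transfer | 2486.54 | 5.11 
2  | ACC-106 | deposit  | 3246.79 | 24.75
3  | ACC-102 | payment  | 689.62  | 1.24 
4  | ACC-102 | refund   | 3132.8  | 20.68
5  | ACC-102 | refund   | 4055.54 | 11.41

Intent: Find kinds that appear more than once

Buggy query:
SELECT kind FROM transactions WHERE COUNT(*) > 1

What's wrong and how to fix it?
Bug: WHERE can't reference COUNT(*); aggregates are computed after WHERE

Fix: GROUP BY kind, then filter groups with HAVING COUNT(*) > 1

Corrected query:
SELECT kind FROM transactions GROUP BY kind HAVING COUNT(*) > 1

Result:
kind  
------
refund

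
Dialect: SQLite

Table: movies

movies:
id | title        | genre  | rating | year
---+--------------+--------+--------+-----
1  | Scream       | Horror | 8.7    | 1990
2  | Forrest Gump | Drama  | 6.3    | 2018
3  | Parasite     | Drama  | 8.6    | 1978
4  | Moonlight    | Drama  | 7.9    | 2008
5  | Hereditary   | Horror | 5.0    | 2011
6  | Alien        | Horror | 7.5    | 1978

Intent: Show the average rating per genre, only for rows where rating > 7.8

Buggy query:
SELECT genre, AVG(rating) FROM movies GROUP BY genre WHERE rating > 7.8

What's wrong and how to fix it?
Bug: WHERE cannot follow GROUP BY

Fix: Place WHERE between FROM and GROUP BY

Corrected query:
SELECT genre, AVG(rating) FROM movies WHERE rating > 7.8 GROUP BY genre

Result:
genre  | AVG(rating)
-------+------------
Drama  | 8.25       
Horror | 8.7        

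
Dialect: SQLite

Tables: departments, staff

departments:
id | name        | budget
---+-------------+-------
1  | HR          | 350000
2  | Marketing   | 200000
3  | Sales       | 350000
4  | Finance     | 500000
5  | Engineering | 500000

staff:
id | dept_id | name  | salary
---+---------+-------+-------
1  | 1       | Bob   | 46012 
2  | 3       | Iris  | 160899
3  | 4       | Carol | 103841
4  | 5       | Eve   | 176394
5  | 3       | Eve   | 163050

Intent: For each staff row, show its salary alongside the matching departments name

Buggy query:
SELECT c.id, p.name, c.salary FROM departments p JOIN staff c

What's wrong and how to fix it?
Bug: JOIN with no ON clause produces a cartesian product; every staff row pairs with every departments row

Fix: Specify the join condition linking the foreign key to the parent id

Corrected query:
SELECT c.id, p.name, c.salary FROM departments p JOIN staff c ON c.dept_id = p.id

Result:
id | name        | salary
---+-------------+-------
1  | HR          | 46012 
2  | Sales       | 160899
3  | Finance     | 103841
4  | Engineering | 176394
5  | Sales       | 163050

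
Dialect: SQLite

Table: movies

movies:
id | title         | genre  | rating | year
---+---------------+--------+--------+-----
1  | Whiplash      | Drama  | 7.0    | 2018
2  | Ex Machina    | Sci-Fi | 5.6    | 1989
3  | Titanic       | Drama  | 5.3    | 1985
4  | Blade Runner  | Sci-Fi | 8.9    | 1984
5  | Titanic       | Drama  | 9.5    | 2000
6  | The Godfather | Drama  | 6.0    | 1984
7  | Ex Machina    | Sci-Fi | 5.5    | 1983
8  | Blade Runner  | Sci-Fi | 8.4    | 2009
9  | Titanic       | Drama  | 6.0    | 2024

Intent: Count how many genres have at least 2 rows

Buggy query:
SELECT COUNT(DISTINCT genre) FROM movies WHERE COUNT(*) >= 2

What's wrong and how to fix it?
Bug: WHERE filters individual rows, not groups, so a group-level COUNT is invalid there

Fix: Group first with HAVING COUNT(*) >= 2, then COUNT the resulting groups

Corrected query:
SELECT COUNT(*) FROM (SELECT genre FROM movies GROUP BY genre HAVING COUNT(*) >= 2)

Result:
COUNT(*)
--------
2       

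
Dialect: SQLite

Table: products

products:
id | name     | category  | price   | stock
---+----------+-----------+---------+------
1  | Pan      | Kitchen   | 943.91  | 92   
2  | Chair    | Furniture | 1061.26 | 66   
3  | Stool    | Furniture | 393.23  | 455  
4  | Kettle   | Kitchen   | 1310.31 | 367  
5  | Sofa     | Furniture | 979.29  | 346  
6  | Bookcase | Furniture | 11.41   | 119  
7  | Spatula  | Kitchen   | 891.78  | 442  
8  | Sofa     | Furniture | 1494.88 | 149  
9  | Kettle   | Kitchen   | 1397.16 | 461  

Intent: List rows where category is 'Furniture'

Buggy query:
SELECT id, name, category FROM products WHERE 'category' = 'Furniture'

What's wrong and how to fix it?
Bug: 'category' in single quotes is a string literal, not the column; the comparison is literal-vs-literal and never true

Fix: Reference the column as category without single quotes

Corrected query:
SELECT id, name, category FROM products WHERE category = 'Furniture'

Result:
id | name     | category 
---+----------+----------
2  | Chair    | Furniture
3  | Stool    | Furniture
5  | Sofa     | Furniture
6  | Bookcase | Furniture
8  | Sofa     | Furniture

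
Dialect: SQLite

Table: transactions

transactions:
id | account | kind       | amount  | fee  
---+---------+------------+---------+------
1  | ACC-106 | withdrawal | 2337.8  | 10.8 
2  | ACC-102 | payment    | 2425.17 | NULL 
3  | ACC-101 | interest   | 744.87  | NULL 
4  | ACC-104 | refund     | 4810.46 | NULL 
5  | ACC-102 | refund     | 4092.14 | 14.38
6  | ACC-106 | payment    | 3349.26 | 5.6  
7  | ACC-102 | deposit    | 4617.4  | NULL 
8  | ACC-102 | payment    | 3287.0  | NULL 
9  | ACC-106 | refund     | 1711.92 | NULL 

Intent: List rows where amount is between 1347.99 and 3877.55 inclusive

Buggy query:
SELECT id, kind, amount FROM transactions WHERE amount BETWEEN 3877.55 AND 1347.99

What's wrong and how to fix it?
Bug: The bounds are reversed; BETWEEN a AND b requires a <= b to match anything

Fix: Write BETWEEN 1347.99 AND 3877.55

Corrected query:
SELECT id, kind, amount FROM transactions WHERE amount BETWEEN 1347.99 AND 3877.55

Result:
id | kind       | amount 
---+------------+--------
1  | withdrawal | 2337.8 
2  | payment    | 2425.17
6  | payment    | 3349.26
8  | payment    | 3287   
9  | refund     | 1711.92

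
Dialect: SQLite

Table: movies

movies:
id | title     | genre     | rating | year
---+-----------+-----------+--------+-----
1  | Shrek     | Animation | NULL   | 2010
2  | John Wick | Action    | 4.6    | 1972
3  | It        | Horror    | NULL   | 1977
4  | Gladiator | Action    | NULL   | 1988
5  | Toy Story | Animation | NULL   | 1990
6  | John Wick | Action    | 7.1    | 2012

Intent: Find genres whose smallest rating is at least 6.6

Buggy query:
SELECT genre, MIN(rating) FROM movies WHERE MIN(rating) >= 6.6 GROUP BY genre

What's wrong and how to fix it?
Bug: MIN() in WHERE is a misuse of aggregate

Fix: Use HAVING for the per-group MIN condition

Corrected query:
SELECT genre, MIN(rating) FROM movies GROUP BY genre HAVING MIN(rating) >= 6.6

Result:
(no rows)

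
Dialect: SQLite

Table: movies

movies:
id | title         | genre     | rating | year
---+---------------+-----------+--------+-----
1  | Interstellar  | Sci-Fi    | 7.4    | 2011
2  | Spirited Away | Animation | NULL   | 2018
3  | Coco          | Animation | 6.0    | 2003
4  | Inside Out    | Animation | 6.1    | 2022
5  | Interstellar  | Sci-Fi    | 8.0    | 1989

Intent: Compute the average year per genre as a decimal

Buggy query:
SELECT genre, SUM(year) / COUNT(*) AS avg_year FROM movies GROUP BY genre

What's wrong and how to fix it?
Bug: Both operands are integers, so '/' performs integer division and truncates

Fix: Multiply by 1.0 (or CAST to REAL) to force floating-point division

Corrected query:
SELECT genre, SUM(year) * 1.0 / COUNT(*) AS avg_year FROM movies GROUP BY genre

Result:
genre     | avg_year   
----------+------------
Animation | 2014.333333
Sci-Fi    | 2000       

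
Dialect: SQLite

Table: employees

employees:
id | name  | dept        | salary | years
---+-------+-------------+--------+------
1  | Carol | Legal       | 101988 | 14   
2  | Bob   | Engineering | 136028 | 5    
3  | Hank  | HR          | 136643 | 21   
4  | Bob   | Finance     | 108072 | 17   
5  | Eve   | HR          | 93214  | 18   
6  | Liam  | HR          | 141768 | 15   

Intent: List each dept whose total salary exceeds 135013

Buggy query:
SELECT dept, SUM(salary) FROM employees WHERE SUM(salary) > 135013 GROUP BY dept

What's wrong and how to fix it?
Bug: Aggregate functions cannot appear in a WHERE clause

Fix: Use HAVING (which filters groups after aggregation) instead of WHERE

Corrected query:
SELECT dept, SUM(salary) FROM employees GROUP BY dept HAVING SUM(salary) > 135013

Result:
dept        | SUM(salary)
------------+------------
Engineering | 136028     
HR          | 371625     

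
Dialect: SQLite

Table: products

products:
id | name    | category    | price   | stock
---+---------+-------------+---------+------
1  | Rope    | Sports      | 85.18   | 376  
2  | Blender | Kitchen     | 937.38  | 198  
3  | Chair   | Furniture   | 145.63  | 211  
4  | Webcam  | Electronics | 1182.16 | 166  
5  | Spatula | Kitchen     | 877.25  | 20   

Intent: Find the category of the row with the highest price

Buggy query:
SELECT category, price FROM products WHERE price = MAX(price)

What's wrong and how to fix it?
Bug: MAX(price) is an aggregate and cannot be used directly in WHERE

Fix: Wrap MAX in a scalar subquery so WHERE compares against a single value

Corrected query:
SELECT category, price FROM products WHERE price = (SELECT MAX(price) FROM products)

Result:
category    | price  
------------+--------
Electronics | 1182.16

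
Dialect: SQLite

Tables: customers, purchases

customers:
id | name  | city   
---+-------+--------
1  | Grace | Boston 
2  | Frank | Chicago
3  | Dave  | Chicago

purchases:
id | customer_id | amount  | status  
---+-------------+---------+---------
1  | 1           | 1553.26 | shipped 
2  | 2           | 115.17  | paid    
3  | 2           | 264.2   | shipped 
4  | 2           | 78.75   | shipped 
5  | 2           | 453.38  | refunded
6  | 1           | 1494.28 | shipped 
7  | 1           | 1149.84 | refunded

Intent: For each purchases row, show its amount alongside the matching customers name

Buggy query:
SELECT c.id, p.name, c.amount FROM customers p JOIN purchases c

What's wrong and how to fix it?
Bug: Missing join condition: each purchases row is matched to all customers rows instead of just its own

Fix: Specify the join condition linking the foreign key to the parent id

Corrected query:
SELECT c.id, p.name, c.amount FROM customers p JOIN purchases c ON c.customer_id = p.id

Result:
id | name  | amount 
---+-------+--------
1  | Grace | 1553.26
2  | Frank | 115.17 
3  | Frank | 264.2  
4  | Frank | 78.75  
5  | Frank | 453.38 
6  | Grace | 1494.28
7  | Grace | 1149.84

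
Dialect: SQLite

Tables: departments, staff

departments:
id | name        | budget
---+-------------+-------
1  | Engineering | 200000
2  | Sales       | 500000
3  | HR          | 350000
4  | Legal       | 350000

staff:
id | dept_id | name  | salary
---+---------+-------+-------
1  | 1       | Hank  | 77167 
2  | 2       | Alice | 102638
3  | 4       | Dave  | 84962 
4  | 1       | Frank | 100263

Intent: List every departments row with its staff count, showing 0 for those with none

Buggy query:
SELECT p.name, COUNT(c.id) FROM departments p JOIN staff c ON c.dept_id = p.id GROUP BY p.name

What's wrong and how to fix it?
Bug: An inner join excludes parents with zero children

Fix: Use LEFT JOIN so parents without children still appear (COUNT(c.id) gives 0)

Corrected query:
SELECT p.name, COUNT(c.id) FROM departments p LEFT JOIN staff c ON c.dept_id = p.id GROUP BY p.name

Result:
name        | COUNT(c.id)
------------+------------
Engineering | 2          
HR          | 0          
Legal       | 1          
Sales       | 1          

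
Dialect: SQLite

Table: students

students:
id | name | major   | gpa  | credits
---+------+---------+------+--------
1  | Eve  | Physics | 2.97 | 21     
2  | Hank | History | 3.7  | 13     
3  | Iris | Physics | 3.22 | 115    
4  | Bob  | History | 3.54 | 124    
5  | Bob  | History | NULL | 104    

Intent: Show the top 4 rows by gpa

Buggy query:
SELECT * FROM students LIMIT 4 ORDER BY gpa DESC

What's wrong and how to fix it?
Bug: ORDER BY cannot follow LIMIT; LIMIT is the final clause

Fix: Sort with ORDER BY, then apply LIMIT

Corrected query:
SELECT * FROM students ORDER BY gpa DESC LIMIT 4

Result:
id | name | major   | gpa  | credits
---+------+---------+------+--------
2  | Hank | History | 3.7  | 13     
4  | Bob  | History | 3.54 | 124    
3  | Iris | Physics | 3.22 | 115    
1  | Eve  | Physics | 2.97 | 21     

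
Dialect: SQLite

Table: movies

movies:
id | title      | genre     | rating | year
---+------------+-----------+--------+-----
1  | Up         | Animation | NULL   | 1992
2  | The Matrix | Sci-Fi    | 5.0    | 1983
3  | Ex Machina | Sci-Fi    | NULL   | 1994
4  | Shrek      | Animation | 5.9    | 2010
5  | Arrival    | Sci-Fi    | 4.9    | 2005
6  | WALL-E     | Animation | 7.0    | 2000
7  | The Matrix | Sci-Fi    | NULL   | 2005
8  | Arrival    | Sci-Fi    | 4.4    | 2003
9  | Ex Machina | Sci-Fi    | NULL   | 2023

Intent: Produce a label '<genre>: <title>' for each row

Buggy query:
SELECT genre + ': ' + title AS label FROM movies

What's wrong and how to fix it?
Bug: SQLite uses || for string concatenation; + coerces text to numbers (yielding 0)

Fix: Use the || operator for string concatenation

Corrected query:
SELECT genre || ': ' || title AS label FROM movies

Result:
label             
------------------
Animation: Up     
Sci-Fi: The Matrix
Sci-Fi: Ex Machina
Animation: Shrek  
Sci-Fi: Arrival   
Animation: WALL-E 
Sci-Fi: The Matrix
Sci-Fi: Arrival   
Sci-Fi: Ex Machina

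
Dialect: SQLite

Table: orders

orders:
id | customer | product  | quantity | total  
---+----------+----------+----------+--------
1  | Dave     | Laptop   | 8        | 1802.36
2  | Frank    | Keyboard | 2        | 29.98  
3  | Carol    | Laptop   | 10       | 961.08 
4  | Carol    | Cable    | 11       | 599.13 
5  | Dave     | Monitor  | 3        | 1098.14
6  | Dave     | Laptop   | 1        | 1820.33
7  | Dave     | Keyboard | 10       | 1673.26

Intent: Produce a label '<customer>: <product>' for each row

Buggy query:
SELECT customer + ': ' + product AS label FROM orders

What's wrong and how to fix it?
Bug: '+' is numeric addition; on text columns SQLite converts them to 0 instead of concatenating

Fix: Use the || operator for string concatenation

Corrected query:
SELECT customer || ': ' || product AS label FROM orders

Result:
label          
---------------
Dave: Laptop   
Frank: Keyboard
Carol: Laptop  
Carol: Cable   
Dave: Monitor  
Dave: Laptop   
Dave: Keyboard 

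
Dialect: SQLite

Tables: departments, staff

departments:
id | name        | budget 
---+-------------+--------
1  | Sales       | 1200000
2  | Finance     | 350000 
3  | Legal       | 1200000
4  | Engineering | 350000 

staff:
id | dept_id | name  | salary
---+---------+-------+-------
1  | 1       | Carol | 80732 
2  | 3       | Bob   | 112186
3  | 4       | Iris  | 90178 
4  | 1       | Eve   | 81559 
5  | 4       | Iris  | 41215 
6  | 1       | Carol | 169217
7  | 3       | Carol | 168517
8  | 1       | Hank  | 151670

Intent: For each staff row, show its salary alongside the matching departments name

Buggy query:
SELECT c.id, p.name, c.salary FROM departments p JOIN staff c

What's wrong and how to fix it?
Bug: Missing join condition: each staff row is matched to all departments rows instead of just its own

Fix: Specify the join condition linking the foreign key to the parent id

Corrected query:
SELECT c.id, p.name, c.salary FROM departments p JOIN staff c ON c.dept_id = p.id

Result:
id | name        | salary
---+-------------+-------
1  | Sales       | 80732 
2  | Legal       | 112186
3  | Engineering | 90178 
4  | Sales       | 81559 
5  | Engineering | 41215 
6  | Sales       | 169217
7  | Legal       | 168517
8  | Sales       | 151670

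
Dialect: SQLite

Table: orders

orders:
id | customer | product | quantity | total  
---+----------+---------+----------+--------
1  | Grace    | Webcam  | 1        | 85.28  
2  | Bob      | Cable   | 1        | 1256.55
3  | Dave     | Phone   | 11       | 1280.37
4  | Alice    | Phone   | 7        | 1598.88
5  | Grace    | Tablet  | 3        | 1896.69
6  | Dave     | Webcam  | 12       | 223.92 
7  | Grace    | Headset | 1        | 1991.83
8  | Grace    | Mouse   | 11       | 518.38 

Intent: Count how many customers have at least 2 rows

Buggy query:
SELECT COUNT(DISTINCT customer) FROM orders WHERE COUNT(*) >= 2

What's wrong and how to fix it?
Bug: COUNT(*) cannot appear in WHERE; the per-group count doesn't exist yet

Fix: Use a subquery that GROUPs and filters with HAVING, then count its rows

Corrected query:
SELECT COUNT(*) FROM (SELECT customer FROM orders GROUP BY customer HAVING COUNT(*) >= 2)

Result:
COUNT(*)
--------
2       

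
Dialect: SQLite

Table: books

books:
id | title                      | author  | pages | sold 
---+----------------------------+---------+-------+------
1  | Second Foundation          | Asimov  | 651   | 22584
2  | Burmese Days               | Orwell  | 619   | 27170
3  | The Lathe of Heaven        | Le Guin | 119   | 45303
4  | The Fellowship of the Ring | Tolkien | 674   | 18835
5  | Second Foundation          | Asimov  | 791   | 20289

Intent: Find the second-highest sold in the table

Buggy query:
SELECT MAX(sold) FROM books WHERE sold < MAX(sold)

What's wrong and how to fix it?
Bug: The inner MAX is an aggregate inside WHERE, which is not allowed

Fix: Put the inner MAX in a scalar subquery

Corrected query:
SELECT MAX(sold) FROM books WHERE sold < (SELECT MAX(sold) FROM books)

Result:
MAX(sold)
---------
27170    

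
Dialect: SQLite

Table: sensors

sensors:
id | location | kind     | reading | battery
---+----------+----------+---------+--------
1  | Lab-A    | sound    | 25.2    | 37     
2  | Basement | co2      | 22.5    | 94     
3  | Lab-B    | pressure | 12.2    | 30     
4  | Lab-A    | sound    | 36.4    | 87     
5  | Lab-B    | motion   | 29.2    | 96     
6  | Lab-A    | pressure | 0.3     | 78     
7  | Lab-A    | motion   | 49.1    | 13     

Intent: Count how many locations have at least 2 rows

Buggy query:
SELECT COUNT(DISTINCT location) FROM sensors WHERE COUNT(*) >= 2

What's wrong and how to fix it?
Bug: COUNT(*) cannot appear in WHERE; the per-group count doesn't exist yet

Fix: Use a subquery that GROUPs and filters with HAVING, then count its rows

Corrected query:
SELECT COUNT(*) FROM (SELECT location FROM sensors GROUP BY location HAVING COUNT(*) >= 2)

Result:
COUNT(*)
--------
2       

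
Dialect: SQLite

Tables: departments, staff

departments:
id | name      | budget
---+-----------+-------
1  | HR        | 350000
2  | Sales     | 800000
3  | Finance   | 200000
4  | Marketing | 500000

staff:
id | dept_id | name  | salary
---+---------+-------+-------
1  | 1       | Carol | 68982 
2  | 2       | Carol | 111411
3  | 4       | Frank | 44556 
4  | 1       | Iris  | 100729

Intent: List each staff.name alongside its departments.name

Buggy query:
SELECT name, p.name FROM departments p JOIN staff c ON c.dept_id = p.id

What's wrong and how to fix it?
Bug: 'name' exists in both joined tables, so the database can't tell which one is meant

Fix: Prefix ambiguous columns with the table alias

Corrected query:
SELECT c.name, p.name FROM departments p JOIN staff c ON c.dept_id = p.id

Result:
name  | name     
------+----------
Carol | HR       
Carol | Sales    
Frank | Marketing
Iris  | HR       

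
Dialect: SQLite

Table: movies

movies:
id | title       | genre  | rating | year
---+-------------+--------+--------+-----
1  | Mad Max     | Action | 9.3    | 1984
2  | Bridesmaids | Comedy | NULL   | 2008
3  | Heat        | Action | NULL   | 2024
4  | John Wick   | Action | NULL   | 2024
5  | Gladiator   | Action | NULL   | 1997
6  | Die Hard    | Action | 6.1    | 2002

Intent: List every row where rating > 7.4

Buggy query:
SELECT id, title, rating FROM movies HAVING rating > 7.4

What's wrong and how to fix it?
Bug: HAVING filters the output of aggregation, but this query has no GROUP BY and no aggregate functions, so SQLite rejects it (HAVING clause on a non-aggregate query); the condition here is per row

Fix: Replace HAVING with WHERE since the condition applies to individual rows

Corrected query:
SELECT id, title, rating FROM movies WHERE rating > 7.4

Result:
id | title   | rating
---+---------+-------
1  | Mad Max | 9.3   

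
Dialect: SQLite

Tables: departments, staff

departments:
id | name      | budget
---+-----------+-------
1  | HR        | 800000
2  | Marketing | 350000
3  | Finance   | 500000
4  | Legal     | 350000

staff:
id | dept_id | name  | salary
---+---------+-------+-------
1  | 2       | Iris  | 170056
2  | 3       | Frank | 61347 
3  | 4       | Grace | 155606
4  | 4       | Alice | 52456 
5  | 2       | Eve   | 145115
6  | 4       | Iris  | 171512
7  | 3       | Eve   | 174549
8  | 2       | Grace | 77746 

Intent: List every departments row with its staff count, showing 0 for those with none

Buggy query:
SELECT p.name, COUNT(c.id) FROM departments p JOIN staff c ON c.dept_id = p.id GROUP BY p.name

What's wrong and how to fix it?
Bug: An inner join excludes parents with zero children

Fix: Switch to LEFT JOIN to retain unmatched parent rows

Corrected query:
SELECT p.name, COUNT(c.id) FROM departments p LEFT JOIN staff c ON c.dept_id = p.id GROUP BY p.name

Result:
name      | COUNT(c.id)
----------+------------
Finance   | 2          
HR        | 0          
Legal     | 3          
Marketing | 3          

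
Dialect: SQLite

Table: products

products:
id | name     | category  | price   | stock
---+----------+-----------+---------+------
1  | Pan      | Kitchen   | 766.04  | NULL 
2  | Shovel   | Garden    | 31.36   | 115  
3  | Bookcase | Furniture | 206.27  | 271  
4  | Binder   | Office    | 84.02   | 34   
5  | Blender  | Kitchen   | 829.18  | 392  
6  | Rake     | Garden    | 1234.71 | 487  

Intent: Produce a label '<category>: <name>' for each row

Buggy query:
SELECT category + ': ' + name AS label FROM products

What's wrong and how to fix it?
Bug: SQLite uses || for string concatenation; + coerces text to numbers (yielding 0)

Fix: Use the || operator for string concatenation

Corrected query:
SELECT category || ': ' || name AS label FROM products

Result:
label              
-------------------
Kitchen: Pan       
Garden: Shovel     
Furniture: Bookcase
Office: Binder     
Kitchen: Blender   
Garden: Rake       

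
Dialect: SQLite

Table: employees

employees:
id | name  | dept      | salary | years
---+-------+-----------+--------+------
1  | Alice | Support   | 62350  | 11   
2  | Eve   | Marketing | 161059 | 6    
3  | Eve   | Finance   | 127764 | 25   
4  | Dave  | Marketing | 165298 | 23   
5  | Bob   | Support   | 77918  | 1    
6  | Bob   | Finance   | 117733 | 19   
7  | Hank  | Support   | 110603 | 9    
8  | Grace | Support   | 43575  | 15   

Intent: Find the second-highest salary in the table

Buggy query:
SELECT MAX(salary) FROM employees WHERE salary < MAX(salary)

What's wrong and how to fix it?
Bug: The inner MAX is an aggregate inside WHERE, which is not allowed

Fix: Compute the overall MAX in a subquery, then take MAX of rows below it

Corrected query:
SELECT MAX(salary) FROM employees WHERE salary < (SELECT MAX(salary) FROM employees)

Result:
MAX(salary)
-----------
161059     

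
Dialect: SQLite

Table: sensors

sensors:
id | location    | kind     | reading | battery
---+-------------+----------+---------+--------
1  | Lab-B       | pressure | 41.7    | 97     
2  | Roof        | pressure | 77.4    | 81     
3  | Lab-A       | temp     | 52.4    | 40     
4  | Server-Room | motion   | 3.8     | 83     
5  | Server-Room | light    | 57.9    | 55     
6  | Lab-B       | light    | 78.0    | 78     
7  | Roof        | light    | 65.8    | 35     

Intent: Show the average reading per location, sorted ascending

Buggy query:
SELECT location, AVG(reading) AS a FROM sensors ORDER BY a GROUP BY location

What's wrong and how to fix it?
Bug: ORDER BY appears before GROUP BY; SQL clause order requires GROUP BY first

Fix: Reorder: SELECT … FROM … GROUP BY … ORDER BY …

Corrected query:
SELECT location, AVG(reading) AS a FROM sensors GROUP BY location ORDER BY a

Result:
location    | a    
------------+------
Server-Room | 30.85
Lab-A       | 52.4 
Lab-B       | 59.85
Roof        | 71.6 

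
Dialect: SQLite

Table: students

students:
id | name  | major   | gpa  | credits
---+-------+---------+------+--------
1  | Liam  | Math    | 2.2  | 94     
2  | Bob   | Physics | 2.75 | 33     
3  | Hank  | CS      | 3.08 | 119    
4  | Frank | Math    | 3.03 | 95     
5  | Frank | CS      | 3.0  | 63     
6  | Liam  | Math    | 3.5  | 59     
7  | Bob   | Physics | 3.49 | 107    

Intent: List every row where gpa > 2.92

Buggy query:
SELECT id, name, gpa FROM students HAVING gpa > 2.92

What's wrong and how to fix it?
Bug: HAVING filters the output of aggregation, but this query has no GROUP BY and no aggregate functions, so SQLite rejects it (HAVING clause on a non-aggregate query); the condition here is per row

Fix: Replace HAVING with WHERE since the condition applies to individual rows

Corrected query:
SELECT id, name, gpa FROM students WHERE gpa > 2.92

Result:
id | name  | gpa 
---+-------+-----
3  | Hank  | 3.08
4  | Frank | 3.03
5  | Frank | 3   
6  | Liam  | 3.5 
7  | Bob   | 3.49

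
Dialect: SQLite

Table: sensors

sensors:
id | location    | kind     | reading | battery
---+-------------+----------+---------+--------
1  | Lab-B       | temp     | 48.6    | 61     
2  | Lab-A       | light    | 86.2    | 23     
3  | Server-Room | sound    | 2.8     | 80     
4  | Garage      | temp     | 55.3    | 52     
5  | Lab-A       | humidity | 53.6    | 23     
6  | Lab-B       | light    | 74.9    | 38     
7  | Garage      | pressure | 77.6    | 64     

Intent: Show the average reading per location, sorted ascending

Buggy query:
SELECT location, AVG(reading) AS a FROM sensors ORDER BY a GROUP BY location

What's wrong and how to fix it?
Bug: ORDER BY appears before GROUP BY; SQL clause order requires GROUP BY first

Fix: Reorder: SELECT … FROM … GROUP BY … ORDER BY …

Corrected query:
SELECT location, AVG(reading) AS a FROM sensors GROUP BY location ORDER BY a

Result:
location    | a    
------------+------
Server-Room | 2.8  
Lab-B       | 61.75
Garage      | 66.45
Lab-A       | 69.9 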